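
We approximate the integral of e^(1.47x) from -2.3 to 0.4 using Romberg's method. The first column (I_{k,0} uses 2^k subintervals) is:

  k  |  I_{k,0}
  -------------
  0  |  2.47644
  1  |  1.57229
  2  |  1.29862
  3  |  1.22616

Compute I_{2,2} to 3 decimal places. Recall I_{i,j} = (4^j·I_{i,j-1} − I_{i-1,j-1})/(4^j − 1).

1.203

Richardson extrapolation on the trapezoidal column (denominator 4−1=3):
I_{1,1} = 1.57229 + (1.57229 − 2.47644)/3 = 1.27091
I_{2,1} = (4·1.29862 − 1.57229) / 3 = 1.20740
I_{2,2} = 1.20740 + (1.20740 − 1.27091)/15 = 1.20317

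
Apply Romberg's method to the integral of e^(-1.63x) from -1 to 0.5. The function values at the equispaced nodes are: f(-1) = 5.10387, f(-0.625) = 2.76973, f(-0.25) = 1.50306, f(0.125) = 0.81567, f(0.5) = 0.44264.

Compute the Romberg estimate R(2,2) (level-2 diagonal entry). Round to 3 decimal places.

2.860

R(0,0) (trapezoid, 1 panel, h=1.5000): 4.15988
R(1,0) (trapezoid, 2 panels, h=0.7500): 3.20724
R(2,0) (trapezoid, 4 panels, h=0.3750): 2.94814
R(1,1) = 3.20724 + (3.20724 − 4.15988)/3 = 2.88969
R(2,1) = 2.94814 + (2.94814 − 3.20724)/3 = 2.86177
R(2,2) = 2.86177 + (2.86177 − 2.88969)/15 = 2.85991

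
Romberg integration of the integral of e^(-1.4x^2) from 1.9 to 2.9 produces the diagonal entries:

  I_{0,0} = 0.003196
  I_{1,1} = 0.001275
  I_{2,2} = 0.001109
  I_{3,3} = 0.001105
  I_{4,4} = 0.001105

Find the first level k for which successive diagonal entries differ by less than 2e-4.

|I_{1,1} − I_{0,0}| = 0.001921 ≥ 2e-4
|I_{2,2} − I_{1,1}| = 0.000166 < 2e-4

k = 2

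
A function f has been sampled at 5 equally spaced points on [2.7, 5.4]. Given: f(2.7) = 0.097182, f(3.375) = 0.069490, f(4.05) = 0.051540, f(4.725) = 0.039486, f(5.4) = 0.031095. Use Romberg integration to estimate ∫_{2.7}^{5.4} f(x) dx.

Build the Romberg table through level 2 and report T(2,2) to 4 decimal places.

0.1501

T(0,0) (trapezoid, 1 panel, h=2.7000): 0.173174
T(1,0) (trapezoid, 2 panels, h=1.3500): 0.156166
T(2,0) (trapezoid, 4 panels, h=0.6750): 0.151642
T(1,1) = 0.156166 + (0.156166 − 0.173174)/3 = 0.150497
T(2,1) = 0.151642 + (0.151642 − 0.156166)/3 = 0.150134
T(2,2) = 0.150134 + (0.150134 − 0.150497)/15 = 0.150110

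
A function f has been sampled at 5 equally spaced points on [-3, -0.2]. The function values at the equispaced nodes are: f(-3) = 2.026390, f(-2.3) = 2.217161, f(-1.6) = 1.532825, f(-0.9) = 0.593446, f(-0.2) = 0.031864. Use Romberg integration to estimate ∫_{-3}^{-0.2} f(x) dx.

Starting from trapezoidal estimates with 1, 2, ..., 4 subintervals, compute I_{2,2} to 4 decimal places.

I_{0,0} (trapezoid, 1 panel, h=2.8000): 2.881556
I_{1,0} (trapezoid, 2 panels, h=1.4000): 3.586733
I_{2,0} (trapezoid, 4 panels, h=0.7000): 3.760791
I_{1,1} = 3.586733 + (3.586733 − 2.881556)/3 = 3.821792
I_{2,1} = 3.760791 + (3.760791 − 3.586733)/3 = 3.818810
I_{2,2} = 3.818810 + (3.818810 − 3.821792)/15 = 3.818611

3.8186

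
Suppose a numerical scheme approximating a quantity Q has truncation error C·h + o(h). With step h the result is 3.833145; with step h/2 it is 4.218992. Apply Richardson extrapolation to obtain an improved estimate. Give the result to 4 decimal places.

4.6048

The leading error scales as h; refining by a factor of 2 reduces it by 2^1 = 2.
Extrapolated value = (2·A(h/2) − A(h)) / (2 − 1)
= (2·4.218992 − 3.833145) / 1
= 4.604839 / 1 = 4.604839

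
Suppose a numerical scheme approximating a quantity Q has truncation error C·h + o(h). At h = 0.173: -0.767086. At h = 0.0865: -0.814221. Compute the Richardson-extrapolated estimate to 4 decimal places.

The leading error scales as h; refining by a factor of 2 reduces it by 2^1 = 2.
Extrapolated value = (2·A(h/2) − A(h)) / (2 − 1)
= (2·(-0.814221) − (-0.767086)) / 1
= -0.861356 / 1 = -0.861356

-0.8614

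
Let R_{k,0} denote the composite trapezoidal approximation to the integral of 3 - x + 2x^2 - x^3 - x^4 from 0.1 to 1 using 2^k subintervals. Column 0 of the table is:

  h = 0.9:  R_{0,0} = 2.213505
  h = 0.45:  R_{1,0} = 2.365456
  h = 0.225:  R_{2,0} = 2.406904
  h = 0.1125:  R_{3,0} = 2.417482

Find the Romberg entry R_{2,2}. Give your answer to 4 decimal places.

Richardson extrapolation on the trapezoidal column (denominator 4−1=3):
R_{1,1} = (4·2.365456 − 2.213505) / 3 = 2.416106
R_{2,1} = 2.406904 + (2.406904 − 2.365456)/3 = 2.420720
R_{2,2} = (16·2.420720 − 2.416106) / 15 = 2.421028

2.4210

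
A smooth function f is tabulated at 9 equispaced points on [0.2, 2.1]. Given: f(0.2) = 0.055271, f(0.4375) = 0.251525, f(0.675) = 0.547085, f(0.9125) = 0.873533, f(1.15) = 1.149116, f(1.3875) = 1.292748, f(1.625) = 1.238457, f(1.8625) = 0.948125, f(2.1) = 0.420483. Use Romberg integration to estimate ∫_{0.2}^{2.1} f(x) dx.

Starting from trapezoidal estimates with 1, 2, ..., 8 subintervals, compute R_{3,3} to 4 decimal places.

1.5681

R_{0,0} (trapezoid, 1 panel, h=1.9000): 0.451966
R_{1,0} (trapezoid, 2 panels, h=0.9500): 1.317643
R_{2,0} (trapezoid, 4 panels, h=0.4750): 1.506954
R_{3,0} (trapezoid, 8 panels, h=0.2375): 1.552886
R_{1,1} = 1.317643 + (1.317643 − 0.451966)/3 = 1.606202
R_{2,1} = 1.506954 + (1.506954 − 1.317643)/3 = 1.570058
R_{3,1} = 1.552886 + (1.552886 − 1.506954)/3 = 1.568197
R_{2,2} = 1.570058 + (1.570058 − 1.606202)/15 = 1.567648
R_{3,2} = 1.568197 + (1.568197 − 1.570058)/15 = 1.568073
R_{3,3} = 1.568073 + (1.568073 − 1.567648)/63 = 1.568080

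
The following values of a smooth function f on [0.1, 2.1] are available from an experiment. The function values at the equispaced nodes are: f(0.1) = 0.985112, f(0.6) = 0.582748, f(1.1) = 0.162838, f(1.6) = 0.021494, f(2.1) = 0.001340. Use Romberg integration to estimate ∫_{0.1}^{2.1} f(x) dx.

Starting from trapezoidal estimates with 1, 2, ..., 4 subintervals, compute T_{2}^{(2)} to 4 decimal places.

T_{0}^{(0)} (trapezoid, 1 panel, h=2.0000): 0.986452
T_{1}^{(0)} (trapezoid, 2 panels, h=1.0000): 0.656064
T_{2}^{(0)} (trapezoid, 4 panels, h=0.5000): 0.630153
T_{1}^{(1)} = 0.656064 + (0.656064 − 0.986452)/3 = 0.545935
T_{2}^{(1)} = 0.630153 + (0.630153 − 0.656064)/3 = 0.621516
T_{2}^{(2)} = 0.621516 + (0.621516 − 0.545935)/15 = 0.626555

0.6266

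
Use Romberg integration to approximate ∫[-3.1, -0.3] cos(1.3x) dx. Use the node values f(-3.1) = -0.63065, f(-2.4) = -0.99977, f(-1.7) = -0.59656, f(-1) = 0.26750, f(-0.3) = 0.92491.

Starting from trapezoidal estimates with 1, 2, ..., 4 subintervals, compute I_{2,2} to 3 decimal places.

I_{0,0} (trapezoid, 1 panel, h=2.8000): 0.41196
I_{1,0} (trapezoid, 2 panels, h=1.4000): -0.62920
I_{2,0} (trapezoid, 4 panels, h=0.7000): -0.82719
I_{1,1} = -0.62920 + (-0.62920 − 0.41196)/3 = -0.97625
I_{2,1} = -0.82719 + (-0.82719 − (-0.62920))/3 = -0.89319
I_{2,2} = -0.89319 + (-0.89319 − (-0.97625))/15 = -0.88765

-0.888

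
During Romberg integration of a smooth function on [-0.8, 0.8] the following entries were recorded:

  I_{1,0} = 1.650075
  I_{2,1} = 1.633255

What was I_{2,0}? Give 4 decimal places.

From I_{2,1} = (4·I_{2,0} − I_{1,0})/3, solve for I_{2,0}:
4·I_{2,0} = 3·1.633255 + 1.650075 = 6.549840
I_{2,0} = 1.637460

1.6375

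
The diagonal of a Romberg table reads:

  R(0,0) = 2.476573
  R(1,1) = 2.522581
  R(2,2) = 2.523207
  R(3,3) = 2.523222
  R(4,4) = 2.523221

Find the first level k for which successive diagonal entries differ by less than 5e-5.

k = 3

|R(1,1) − R(0,0)| = 0.046008 ≥ 5e-5
|R(2,2) − R(1,1)| = 0.000626 ≥ 5e-5
|R(3,3) − R(2,2)| = 0.000015 < 5e-5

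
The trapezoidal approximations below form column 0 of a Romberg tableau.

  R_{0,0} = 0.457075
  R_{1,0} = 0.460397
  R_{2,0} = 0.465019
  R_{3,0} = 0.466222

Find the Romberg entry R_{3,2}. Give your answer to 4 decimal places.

Richardson extrapolation on the trapezoidal column (denominator 4−1=3):
R_{2,1} = (4·0.465019 − 0.460397) / 3 = 0.466560
R_{3,1} = 0.466222 + (0.466222 − 0.465019)/3 = 0.466623
R_{3,2} = 0.466623 + (0.466623 − 0.466560)/15 = 0.466627

0.4666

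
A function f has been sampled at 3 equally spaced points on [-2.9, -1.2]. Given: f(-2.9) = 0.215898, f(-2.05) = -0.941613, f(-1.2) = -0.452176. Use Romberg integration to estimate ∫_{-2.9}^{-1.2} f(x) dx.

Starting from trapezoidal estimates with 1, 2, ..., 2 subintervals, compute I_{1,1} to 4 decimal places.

-1.1341

I_{0,0} (trapezoid, 1 panel, h=1.7000): -0.200836
I_{1,0} (trapezoid, 2 panels, h=0.8500): -0.900789
I_{1,1} = -0.900789 + (-0.900789 − (-0.200836))/3 = -1.134107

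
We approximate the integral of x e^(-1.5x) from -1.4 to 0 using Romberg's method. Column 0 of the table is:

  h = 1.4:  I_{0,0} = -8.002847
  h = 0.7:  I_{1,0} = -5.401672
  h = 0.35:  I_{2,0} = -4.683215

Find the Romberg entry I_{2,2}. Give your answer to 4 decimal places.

Richardson extrapolation on the trapezoidal column (denominator 4−1=3):
I_{1,1} = -5.401672 + (-5.401672 − (-8.002847))/3 = -4.534614
I_{2,1} = (4·(-4.683215) − (-5.401672)) / 3 = -4.443729
I_{2,2} = -4.443729 + (-4.443729 − (-4.534614))/15 = -4.437670
(Column j=1 coincides with Simpson's rule on the same nodes.)

-4.4377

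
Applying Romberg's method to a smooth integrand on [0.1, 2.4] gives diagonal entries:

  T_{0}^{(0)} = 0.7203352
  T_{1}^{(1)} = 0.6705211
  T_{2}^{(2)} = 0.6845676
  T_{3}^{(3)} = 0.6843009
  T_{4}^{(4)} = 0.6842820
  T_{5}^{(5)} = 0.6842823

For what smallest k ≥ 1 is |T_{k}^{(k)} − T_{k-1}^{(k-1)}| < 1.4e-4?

|T_{1}^{(1)} − T_{0}^{(0)}| = 0.0498141 ≥ 1.4e-4
|T_{2}^{(2)} − T_{1}^{(1)}| = 0.0140465 ≥ 1.4e-4
|T_{3}^{(3)} − T_{2}^{(2)}| = 0.0002667 ≥ 1.4e-4
|T_{4}^{(4)} − T_{3}^{(3)}| = 0.0000189 < 1.4e-4

k = 4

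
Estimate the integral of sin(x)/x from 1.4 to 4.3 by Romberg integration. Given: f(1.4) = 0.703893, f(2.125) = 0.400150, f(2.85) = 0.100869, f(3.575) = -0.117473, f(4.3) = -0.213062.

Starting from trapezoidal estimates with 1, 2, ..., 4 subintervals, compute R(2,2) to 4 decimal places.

R(0,0) (trapezoid, 1 panel, h=2.9000): 0.711705
R(1,0) (trapezoid, 2 panels, h=1.4500): 0.502113
R(2,0) (trapezoid, 4 panels, h=0.7250): 0.455997
R(1,1) = 0.502113 + (0.502113 − 0.711705)/3 = 0.432249
R(2,1) = 0.455997 + (0.455997 − 0.502113)/3 = 0.440625
R(2,2) = 0.440625 + (0.440625 − 0.432249)/15 = 0.441183

0.4412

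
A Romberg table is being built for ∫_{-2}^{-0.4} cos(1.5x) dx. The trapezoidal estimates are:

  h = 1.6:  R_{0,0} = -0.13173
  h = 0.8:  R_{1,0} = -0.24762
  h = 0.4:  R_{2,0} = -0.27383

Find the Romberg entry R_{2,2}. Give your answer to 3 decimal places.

R_{1,1} = (4·(-0.24762) − (-0.13173)) / 3 = -0.28625
R_{2,1} = (4·(-0.27383) − (-0.24762)) / 3 = -0.28257
R_{2,2} = (16·(-0.28257) − (-0.28625)) / 15 = -0.28232

-0.282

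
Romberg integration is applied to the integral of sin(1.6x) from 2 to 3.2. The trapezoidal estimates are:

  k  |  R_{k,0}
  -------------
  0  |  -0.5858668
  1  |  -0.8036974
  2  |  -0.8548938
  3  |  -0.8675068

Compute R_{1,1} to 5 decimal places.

R_{1,1} = (4·(-0.8036974) − (-0.5858668)) / 3 = -0.8763076

-0.87631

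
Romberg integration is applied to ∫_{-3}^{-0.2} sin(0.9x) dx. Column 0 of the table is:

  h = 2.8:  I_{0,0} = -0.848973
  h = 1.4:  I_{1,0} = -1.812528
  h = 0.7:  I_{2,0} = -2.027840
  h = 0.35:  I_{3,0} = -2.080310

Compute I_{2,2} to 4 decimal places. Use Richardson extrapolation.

I_{1,1} = -1.812528 + (-1.812528 − (-0.848973))/3 = -2.133713
I_{2,1} = (4·(-2.027840) − (-1.812528)) / 3 = -2.099611
I_{2,2} = (16·(-2.099611) − (-2.133713)) / 15 = -2.097338
(Column j=1 coincides with Simpson's rule on the same nodes.)

-2.0973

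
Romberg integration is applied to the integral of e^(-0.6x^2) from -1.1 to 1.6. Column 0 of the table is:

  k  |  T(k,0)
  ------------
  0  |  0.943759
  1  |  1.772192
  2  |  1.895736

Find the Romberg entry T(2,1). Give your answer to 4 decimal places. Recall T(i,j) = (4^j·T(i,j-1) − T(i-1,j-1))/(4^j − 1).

1.9369

Richardson extrapolation on the trapezoidal column (denominator 4−1=3):
T(2,1) = (4·1.895736 − 1.772192) / 3 = 1.936917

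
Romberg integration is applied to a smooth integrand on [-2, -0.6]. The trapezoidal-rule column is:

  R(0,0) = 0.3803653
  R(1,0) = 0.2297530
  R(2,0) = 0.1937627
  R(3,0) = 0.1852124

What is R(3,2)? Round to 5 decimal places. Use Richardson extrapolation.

0.18240

Richardson extrapolation on the trapezoidal column (denominator 4−1=3):
R(2,1) = 0.1937627 + (0.1937627 − 0.2297530)/3 = 0.1817659
R(3,1) = (4·0.1852124 − 0.1937627) / 3 = 0.1823623
R(3,2) = 0.1823623 + (0.1823623 − 0.1817659)/15 = 0.1824021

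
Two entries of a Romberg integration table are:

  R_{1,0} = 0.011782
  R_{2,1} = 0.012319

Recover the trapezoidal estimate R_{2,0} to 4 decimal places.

0.0122

From R_{2,1} = (4·R_{2,0} − R_{1,0})/3, solve for R_{2,0}:
4·R_{2,0} = 3·0.012319 + 0.011782 = 0.048739
R_{2,0} = 0.012185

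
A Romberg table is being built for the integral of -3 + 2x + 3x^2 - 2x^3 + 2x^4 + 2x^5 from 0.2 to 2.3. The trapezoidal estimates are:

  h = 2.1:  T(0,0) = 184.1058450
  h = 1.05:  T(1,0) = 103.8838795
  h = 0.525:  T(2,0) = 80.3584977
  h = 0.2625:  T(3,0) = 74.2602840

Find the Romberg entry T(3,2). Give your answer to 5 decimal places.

72.20827

Richardson extrapolation on the trapezoidal column (denominator 4−1=3):
T(2,1) = 80.3584977 + (80.3584977 − 103.8838795)/3 = 72.5167038
T(3,1) = (4·74.2602840 − 80.3584977) / 3 = 72.2275461
T(3,2) = 72.2275461 + (72.2275461 − 72.5167038)/15 = 72.2082689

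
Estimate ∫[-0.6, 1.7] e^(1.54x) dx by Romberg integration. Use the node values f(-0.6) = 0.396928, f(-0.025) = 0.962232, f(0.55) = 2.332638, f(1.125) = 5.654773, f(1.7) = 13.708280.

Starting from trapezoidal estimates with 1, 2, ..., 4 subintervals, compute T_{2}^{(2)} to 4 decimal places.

T_{0}^{(0)} (trapezoid, 1 panel, h=2.3000): 16.220989
T_{1}^{(0)} (trapezoid, 2 panels, h=1.1500): 10.793028
T_{2}^{(0)} (trapezoid, 4 panels, h=0.5750): 9.201292
T_{1}^{(1)} = 10.793028 + (10.793028 − 16.220989)/3 = 8.983708
T_{2}^{(1)} = 9.201292 + (9.201292 − 10.793028)/3 = 8.670713
T_{2}^{(2)} = 8.670713 + (8.670713 − 8.983708)/15 = 8.649847

8.6498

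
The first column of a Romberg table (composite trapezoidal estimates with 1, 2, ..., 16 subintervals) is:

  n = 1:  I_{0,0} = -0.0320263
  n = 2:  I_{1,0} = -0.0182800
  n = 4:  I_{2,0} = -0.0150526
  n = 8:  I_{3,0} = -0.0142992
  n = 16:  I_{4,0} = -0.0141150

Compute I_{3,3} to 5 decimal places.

I_{1,1} = -0.0182800 + (-0.0182800 − (-0.0320263))/3 = -0.0136979
I_{2,1} = (4·(-0.0150526) − (-0.0182800)) / 3 = -0.0139768
I_{3,1} = -0.0142992 + (-0.0142992 − (-0.0150526))/3 = -0.0140481
I_{2,2} = (16·(-0.0139768) − (-0.0136979)) / 15 = -0.0139954
I_{3,2} = (16·(-0.0140481) − (-0.0139768)) / 15 = -0.0140529
I_{3,3} = (64·(-0.0140529) − (-0.0139954)) / 63 = -0.0140538

-0.01405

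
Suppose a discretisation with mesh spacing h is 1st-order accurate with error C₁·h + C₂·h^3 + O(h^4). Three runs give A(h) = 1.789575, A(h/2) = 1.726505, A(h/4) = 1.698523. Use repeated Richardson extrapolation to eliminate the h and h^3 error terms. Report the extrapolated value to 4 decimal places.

1.6716

First eliminate the h term (factor 2^1 = 2):
  B₁ = (2·1.726505 − 1.789575)/1 = 1.663435
  B₂ = (2·1.698523 − 1.726505)/1 = 1.670541
Then eliminate the h^3 term (factor 2^3 = 8):
  (8·1.670541 − 1.663435)/7 = 1.671556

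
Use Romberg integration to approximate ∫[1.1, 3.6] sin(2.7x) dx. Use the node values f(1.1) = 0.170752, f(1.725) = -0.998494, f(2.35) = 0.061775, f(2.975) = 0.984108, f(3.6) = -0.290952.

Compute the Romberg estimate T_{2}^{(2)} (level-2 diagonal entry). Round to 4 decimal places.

T_{0}^{(0)} (trapezoid, 1 panel, h=2.5000): -0.150250
T_{1}^{(0)} (trapezoid, 2 panels, h=1.2500): 0.002094
T_{2}^{(0)} (trapezoid, 4 panels, h=0.6250): -0.007944
T_{1}^{(1)} = 0.002094 + (0.002094 − (-0.150250))/3 = 0.052875
T_{2}^{(1)} = -0.007944 + (-0.007944 − 0.002094)/3 = -0.011290
T_{2}^{(2)} = -0.011290 + (-0.011290 − 0.052875)/15 = -0.015568

-0.0156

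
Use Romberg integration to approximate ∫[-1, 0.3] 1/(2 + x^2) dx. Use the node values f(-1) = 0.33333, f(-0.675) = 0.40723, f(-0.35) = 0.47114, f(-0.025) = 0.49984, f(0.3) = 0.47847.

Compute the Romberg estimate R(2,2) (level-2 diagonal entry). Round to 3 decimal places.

R(0,0) (trapezoid, 1 panel, h=1.3000): 0.52767
R(1,0) (trapezoid, 2 panels, h=0.6500): 0.57008
R(2,0) (trapezoid, 4 panels, h=0.3250): 0.57984
R(1,1) = 0.57008 + (0.57008 − 0.52767)/3 = 0.58422
R(2,1) = 0.57984 + (0.57984 − 0.57008)/3 = 0.58309
R(2,2) = 0.58309 + (0.58309 − 0.58422)/15 = 0.58301

0.583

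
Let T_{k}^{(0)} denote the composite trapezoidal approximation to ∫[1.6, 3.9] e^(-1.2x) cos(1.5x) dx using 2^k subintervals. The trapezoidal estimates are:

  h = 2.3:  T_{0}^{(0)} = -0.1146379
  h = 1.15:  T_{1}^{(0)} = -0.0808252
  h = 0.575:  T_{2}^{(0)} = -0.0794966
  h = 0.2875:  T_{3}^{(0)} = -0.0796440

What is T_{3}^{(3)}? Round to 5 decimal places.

-0.07974

Richardson extrapolation on the trapezoidal column (denominator 4−1=3):
T_{1}^{(1)} = (4·(-0.0808252) − (-0.1146379)) / 3 = -0.0695543
T_{2}^{(1)} = (4·(-0.0794966) − (-0.0808252)) / 3 = -0.0790537
T_{3}^{(1)} = -0.0796440 + (-0.0796440 − (-0.0794966))/3 = -0.0796931
T_{2}^{(2)} = -0.0790537 + (-0.0790537 − (-0.0695543))/15 = -0.0796870
T_{3}^{(2)} = (16·(-0.0796931) − (-0.0790537)) / 15 = -0.0797357
T_{3}^{(3)} = (64·(-0.0797357) − (-0.0796870)) / 63 = -0.0797365
(Column j=1 coincides with Simpson's rule on the same nodes.)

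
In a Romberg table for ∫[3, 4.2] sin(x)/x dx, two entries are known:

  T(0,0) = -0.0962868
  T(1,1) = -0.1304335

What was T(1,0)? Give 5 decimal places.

From T(1,1) = (4·T(1,0) − T(0,0))/3, solve for T(1,0):
4·T(1,0) = 3·(-0.1304335) + (-0.0962868) = -0.4875873
T(1,0) = -0.1218968

-0.12190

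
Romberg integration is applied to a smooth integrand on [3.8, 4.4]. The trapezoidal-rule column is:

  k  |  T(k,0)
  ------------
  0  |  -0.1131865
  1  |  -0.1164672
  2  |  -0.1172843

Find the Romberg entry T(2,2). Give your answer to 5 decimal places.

Richardson extrapolation on the trapezoidal column (denominator 4−1=3):
T(1,1) = -0.1164672 + (-0.1164672 − (-0.1131865))/3 = -0.1175608
T(2,1) = -0.1172843 + (-0.1172843 − (-0.1164672))/3 = -0.1175567
T(2,2) = -0.1175567 + (-0.1175567 − (-0.1175608))/15 = -0.1175564
(Column j=1 coincides with Simpson's rule on the same nodes.)

-0.11756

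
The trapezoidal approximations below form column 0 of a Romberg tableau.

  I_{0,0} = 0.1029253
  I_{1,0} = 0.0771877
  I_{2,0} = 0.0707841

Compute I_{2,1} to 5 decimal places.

0.06865

I_{2,1} = 0.0707841 + (0.0707841 − 0.0771877)/3 = 0.0686496
(Column j=1 coincides with Simpson's rule on the same nodes.)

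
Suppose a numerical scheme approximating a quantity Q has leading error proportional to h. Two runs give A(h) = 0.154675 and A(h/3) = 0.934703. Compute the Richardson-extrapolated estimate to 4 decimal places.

Extrapolated value = (3·A(h/3) − A(h)) / (3 − 1)
= (3·0.934703 − 0.154675) / 2
= 2.649434 / 2 = 1.324717

1.3247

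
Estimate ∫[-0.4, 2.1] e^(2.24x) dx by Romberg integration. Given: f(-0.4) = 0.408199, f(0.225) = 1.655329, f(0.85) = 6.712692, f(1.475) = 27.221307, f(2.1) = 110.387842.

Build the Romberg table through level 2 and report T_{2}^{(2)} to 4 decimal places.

49.4494

T_{0}^{(0)} (trapezoid, 1 panel, h=2.5000): 138.495051
T_{1}^{(0)} (trapezoid, 2 panels, h=1.2500): 77.638391
T_{2}^{(0)} (trapezoid, 4 panels, h=0.6250): 56.867093
T_{1}^{(1)} = 77.638391 + (77.638391 − 138.495051)/3 = 57.352838
T_{2}^{(1)} = 56.867093 + (56.867093 − 77.638391)/3 = 49.943327
T_{2}^{(2)} = 49.943327 + (49.943327 − 57.352838)/15 = 49.449360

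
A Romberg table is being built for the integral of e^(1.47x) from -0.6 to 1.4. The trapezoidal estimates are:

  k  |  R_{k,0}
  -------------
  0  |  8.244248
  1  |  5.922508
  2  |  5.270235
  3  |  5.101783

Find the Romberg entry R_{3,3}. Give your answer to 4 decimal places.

5.0451

R_{1,1} = 5.922508 + (5.922508 − 8.244248)/3 = 5.148595
R_{2,1} = (4·5.270235 − 5.922508) / 3 = 5.052811
R_{3,1} = 5.101783 + (5.101783 − 5.270235)/3 = 5.045632
R_{2,2} = (16·5.052811 − 5.148595) / 15 = 5.046425
R_{3,2} = 5.045632 + (5.045632 − 5.052811)/15 = 5.045153
R_{3,3} = (64·5.045153 − 5.046425) / 63 = 5.045133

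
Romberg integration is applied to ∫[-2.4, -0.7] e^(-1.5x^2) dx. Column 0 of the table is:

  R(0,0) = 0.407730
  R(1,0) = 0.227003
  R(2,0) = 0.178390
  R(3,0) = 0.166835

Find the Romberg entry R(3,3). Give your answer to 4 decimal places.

0.1631

Richardson extrapolation on the trapezoidal column (denominator 4−1=3):
R(1,1) = (4·0.227003 − 0.407730) / 3 = 0.166761
R(2,1) = (4·0.178390 − 0.227003) / 3 = 0.162186
R(3,1) = 0.166835 + (0.166835 − 0.178390)/3 = 0.162983
R(2,2) = (16·0.162186 − 0.166761) / 15 = 0.161881
R(3,2) = 0.162983 + (0.162983 − 0.162186)/15 = 0.163036
R(3,3) = 0.163036 + (0.163036 − 0.161881)/63 = 0.163054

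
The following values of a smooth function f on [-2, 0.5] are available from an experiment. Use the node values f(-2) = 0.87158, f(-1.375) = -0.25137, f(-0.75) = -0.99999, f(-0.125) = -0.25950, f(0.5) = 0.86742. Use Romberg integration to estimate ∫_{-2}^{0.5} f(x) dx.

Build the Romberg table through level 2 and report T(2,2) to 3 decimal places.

-0.449

T(0,0) (trapezoid, 1 panel, h=2.5000): 2.17375
T(1,0) (trapezoid, 2 panels, h=1.2500): -0.16311
T(2,0) (trapezoid, 4 panels, h=0.6250): -0.40085
T(1,1) = -0.16311 + (-0.16311 − 2.17375)/3 = -0.94206
T(2,1) = -0.40085 + (-0.40085 − (-0.16311))/3 = -0.48010
T(2,2) = -0.48010 + (-0.48010 − (-0.94206))/15 = -0.44930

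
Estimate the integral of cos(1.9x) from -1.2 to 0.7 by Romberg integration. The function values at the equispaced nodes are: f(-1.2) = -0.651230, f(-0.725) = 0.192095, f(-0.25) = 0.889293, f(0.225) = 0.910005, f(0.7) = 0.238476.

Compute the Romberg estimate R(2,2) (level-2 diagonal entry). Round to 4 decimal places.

0.9088

R(0,0) (trapezoid, 1 panel, h=1.9000): -0.392116
R(1,0) (trapezoid, 2 panels, h=0.9500): 0.648770
R(2,0) (trapezoid, 4 panels, h=0.4750): 0.847883
R(1,1) = 0.648770 + (0.648770 − (-0.392116))/3 = 0.995732
R(2,1) = 0.847883 + (0.847883 − 0.648770)/3 = 0.914254
R(2,2) = 0.914254 + (0.914254 − 0.995732)/15 = 0.908822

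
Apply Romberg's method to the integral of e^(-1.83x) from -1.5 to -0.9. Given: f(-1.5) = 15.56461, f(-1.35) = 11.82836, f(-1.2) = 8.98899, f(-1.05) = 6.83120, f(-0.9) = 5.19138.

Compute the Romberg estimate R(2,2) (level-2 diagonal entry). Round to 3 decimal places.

5.668

R(0,0) (trapezoid, 1 panel, h=0.6000): 6.22680
R(1,0) (trapezoid, 2 panels, h=0.3000): 5.81010
R(2,0) (trapezoid, 4 panels, h=0.1500): 5.70398
R(1,1) = 5.81010 + (5.81010 − 6.22680)/3 = 5.67120
R(2,1) = 5.70398 + (5.70398 − 5.81010)/3 = 5.66861
R(2,2) = 5.66861 + (5.66861 − 5.67120)/15 = 5.66844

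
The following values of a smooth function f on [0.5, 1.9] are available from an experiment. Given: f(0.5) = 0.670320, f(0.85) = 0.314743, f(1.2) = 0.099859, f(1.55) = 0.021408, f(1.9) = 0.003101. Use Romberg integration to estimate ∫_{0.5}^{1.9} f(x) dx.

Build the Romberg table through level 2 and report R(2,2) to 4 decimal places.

R(0,0) (trapezoid, 1 panel, h=1.4000): 0.471395
R(1,0) (trapezoid, 2 panels, h=0.7000): 0.305599
R(2,0) (trapezoid, 4 panels, h=0.3500): 0.270452
R(1,1) = 0.305599 + (0.305599 − 0.471395)/3 = 0.250334
R(2,1) = 0.270452 + (0.270452 − 0.305599)/3 = 0.258736
R(2,2) = 0.258736 + (0.258736 − 0.250334)/15 = 0.259296

0.2593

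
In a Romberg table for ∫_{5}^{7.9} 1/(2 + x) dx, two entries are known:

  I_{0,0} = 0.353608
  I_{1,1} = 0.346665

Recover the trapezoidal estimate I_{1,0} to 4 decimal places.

From I_{1,1} = (4·I_{1,0} − I_{0,0})/3, solve for I_{1,0}:
4·I_{1,0} = 3·0.346665 + 0.353608 = 1.393603
I_{1,0} = 0.348401

0.3484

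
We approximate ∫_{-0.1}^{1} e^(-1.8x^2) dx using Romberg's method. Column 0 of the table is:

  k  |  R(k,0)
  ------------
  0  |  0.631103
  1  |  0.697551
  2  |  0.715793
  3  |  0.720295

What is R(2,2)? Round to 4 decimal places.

0.7220

R(1,1) = (4·0.697551 − 0.631103) / 3 = 0.719700
R(2,1) = 0.715793 + (0.715793 − 0.697551)/3 = 0.721874
R(2,2) = 0.721874 + (0.721874 − 0.719700)/15 = 0.722019
(Column j=1 coincides with Simpson's rule on the same nodes.)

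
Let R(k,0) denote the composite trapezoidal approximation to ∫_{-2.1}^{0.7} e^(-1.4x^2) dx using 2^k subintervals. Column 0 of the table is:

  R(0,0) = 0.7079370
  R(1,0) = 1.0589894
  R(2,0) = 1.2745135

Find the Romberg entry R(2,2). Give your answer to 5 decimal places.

1.35771

R(1,1) = (4·1.0589894 − 0.7079370) / 3 = 1.1760069
R(2,1) = (4·1.2745135 − 1.0589894) / 3 = 1.3463549
R(2,2) = 1.3463549 + (1.3463549 − 1.1760069)/15 = 1.3577114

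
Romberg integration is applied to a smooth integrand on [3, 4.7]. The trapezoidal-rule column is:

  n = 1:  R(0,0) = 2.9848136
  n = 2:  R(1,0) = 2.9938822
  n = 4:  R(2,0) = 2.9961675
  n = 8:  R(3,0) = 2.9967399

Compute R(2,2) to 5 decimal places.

2.99693

R(1,1) = (4·2.9938822 − 2.9848136) / 3 = 2.9969051
R(2,1) = (4·2.9961675 − 2.9938822) / 3 = 2.9969293
R(2,2) = 2.9969293 + (2.9969293 − 2.9969051)/15 = 2.9969309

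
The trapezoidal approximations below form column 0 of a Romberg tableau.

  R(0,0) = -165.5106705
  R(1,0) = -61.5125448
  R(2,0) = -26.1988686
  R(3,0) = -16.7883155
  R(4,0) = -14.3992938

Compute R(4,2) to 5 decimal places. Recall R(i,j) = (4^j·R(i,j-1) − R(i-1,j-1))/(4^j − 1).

R(3,1) = (4·(-16.7883155) − (-26.1988686)) / 3 = -13.6514645
R(4,1) = -14.3992938 + (-14.3992938 − (-16.7883155))/3 = -13.6029532
R(4,2) = -13.6029532 + (-13.6029532 − (-13.6514645))/15 = -13.5997191

-13.59972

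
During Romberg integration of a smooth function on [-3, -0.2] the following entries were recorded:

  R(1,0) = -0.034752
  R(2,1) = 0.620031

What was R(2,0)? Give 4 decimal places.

From R(2,1) = (4·R(2,0) − R(1,0))/3, solve for R(2,0):
4·R(2,0) = 3·0.620031 + (-0.034752) = 1.825341
R(2,0) = 0.456335

0.4563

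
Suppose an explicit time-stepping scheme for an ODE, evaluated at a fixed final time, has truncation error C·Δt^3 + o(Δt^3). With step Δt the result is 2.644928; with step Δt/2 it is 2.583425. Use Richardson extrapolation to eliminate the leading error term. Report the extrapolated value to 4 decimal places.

The leading error scales as Δt^3; refining by a factor of 2 reduces it by 2^3 = 8.
Extrapolated value = (8·A(Δt/2) − A(Δt)) / (8 − 1)
= (8·2.583425 − 2.644928) / 7
= 18.022472 / 7 = 2.574639

2.5746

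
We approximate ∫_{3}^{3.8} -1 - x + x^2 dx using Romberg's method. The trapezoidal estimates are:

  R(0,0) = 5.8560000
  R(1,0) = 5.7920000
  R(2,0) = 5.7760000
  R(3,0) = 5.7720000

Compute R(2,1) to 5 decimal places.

R(2,1) = (4·5.7760000 − 5.7920000) / 3 = 5.7706667

5.77067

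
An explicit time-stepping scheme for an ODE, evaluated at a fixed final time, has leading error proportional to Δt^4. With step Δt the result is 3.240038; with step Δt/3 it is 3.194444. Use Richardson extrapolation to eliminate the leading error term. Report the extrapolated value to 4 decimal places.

3.1939

Extrapolated value = (81·A(Δt/3) − A(Δt)) / (81 − 1)
= (81·3.194444 − 3.240038) / 80
= 255.509926 / 80 = 3.193874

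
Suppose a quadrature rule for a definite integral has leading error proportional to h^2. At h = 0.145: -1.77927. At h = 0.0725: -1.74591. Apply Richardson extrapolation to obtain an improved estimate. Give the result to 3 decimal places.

-1.735

The leading error scales as h^2; refining by a factor of 2 reduces it by 2^2 = 4.
Extrapolated value = (4·A(h/2) − A(h)) / (4 − 1)
= (4·(-1.74591) − (-1.77927)) / 3
= -5.20437 / 3 = -1.73479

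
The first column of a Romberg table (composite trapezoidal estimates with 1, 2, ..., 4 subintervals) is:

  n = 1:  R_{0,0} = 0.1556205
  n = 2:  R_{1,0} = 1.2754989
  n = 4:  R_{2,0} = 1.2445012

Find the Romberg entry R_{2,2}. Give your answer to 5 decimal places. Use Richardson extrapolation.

Richardson extrapolation on the trapezoidal column (denominator 4−1=3):
R_{1,1} = (4·1.2754989 − 0.1556205) / 3 = 1.6487917
R_{2,1} = (4·1.2445012 − 1.2754989) / 3 = 1.2341686
R_{2,2} = (16·1.2341686 − 1.6487917) / 15 = 1.2065271

1.20653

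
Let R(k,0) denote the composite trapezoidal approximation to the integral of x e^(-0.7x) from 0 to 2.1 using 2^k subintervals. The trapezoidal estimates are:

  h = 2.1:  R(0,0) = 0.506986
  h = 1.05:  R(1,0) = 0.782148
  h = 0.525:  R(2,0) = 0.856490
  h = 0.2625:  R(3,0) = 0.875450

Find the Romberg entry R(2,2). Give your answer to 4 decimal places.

0.8818

R(1,1) = (4·0.782148 − 0.506986) / 3 = 0.873869
R(2,1) = (4·0.856490 − 0.782148) / 3 = 0.881271
R(2,2) = (16·0.881271 − 0.873869) / 15 = 0.881764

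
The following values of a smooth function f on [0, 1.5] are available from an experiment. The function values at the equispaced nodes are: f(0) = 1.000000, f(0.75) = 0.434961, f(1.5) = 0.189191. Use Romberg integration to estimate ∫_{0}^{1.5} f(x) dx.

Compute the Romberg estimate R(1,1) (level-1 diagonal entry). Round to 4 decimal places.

R(0,0) (trapezoid, 1 panel, h=1.5000): 0.891893
R(1,0) (trapezoid, 2 panels, h=0.7500): 0.772167
R(1,1) = 0.772167 + (0.772167 − 0.891893)/3 = 0.732258

0.7323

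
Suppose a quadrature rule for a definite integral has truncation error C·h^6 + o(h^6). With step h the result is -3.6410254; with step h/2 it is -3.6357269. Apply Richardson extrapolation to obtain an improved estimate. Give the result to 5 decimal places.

Extrapolated value = (64·A(h/2) − A(h)) / (64 − 1)
= (64·(-3.6357269) − (-3.6410254)) / 63
= -229.0454962 / 63 = -3.6356428

-3.63564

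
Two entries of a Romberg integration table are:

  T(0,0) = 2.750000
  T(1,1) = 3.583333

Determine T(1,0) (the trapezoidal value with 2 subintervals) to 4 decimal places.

From T(1,1) = (4·T(1,0) − T(0,0))/3, solve for T(1,0):
4·T(1,0) = 3·3.583333 + 2.750000 = 13.499999
T(1,0) = 3.375000

3.3750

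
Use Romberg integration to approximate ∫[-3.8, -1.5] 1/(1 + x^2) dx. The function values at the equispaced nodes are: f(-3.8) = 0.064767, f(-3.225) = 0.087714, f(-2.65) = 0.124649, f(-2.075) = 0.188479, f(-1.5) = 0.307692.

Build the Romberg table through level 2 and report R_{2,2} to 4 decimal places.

R_{0,0} (trapezoid, 1 panel, h=2.3000): 0.428328
R_{1,0} (trapezoid, 2 panels, h=1.1500): 0.357510
R_{2,0} (trapezoid, 4 panels, h=0.5750): 0.337566
R_{1,1} = 0.357510 + (0.357510 − 0.428328)/3 = 0.333904
R_{2,1} = 0.337566 + (0.337566 − 0.357510)/3 = 0.330918
R_{2,2} = 0.330918 + (0.330918 − 0.333904)/15 = 0.330719

0.3307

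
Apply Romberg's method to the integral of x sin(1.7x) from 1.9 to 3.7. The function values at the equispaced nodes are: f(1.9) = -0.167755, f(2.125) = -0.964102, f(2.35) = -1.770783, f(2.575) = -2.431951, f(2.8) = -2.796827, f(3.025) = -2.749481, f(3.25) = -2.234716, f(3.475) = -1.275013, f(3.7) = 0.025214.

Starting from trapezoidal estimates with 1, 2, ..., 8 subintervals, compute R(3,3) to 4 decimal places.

-3.2568

R(0,0) (trapezoid, 1 panel, h=1.8000): -0.128287
R(1,0) (trapezoid, 2 panels, h=0.9000): -2.581288
R(2,0) (trapezoid, 4 panels, h=0.4500): -3.093118
R(3,0) (trapezoid, 8 panels, h=0.2250): -3.216182
R(1,1) = -2.581288 + (-2.581288 − (-0.128287))/3 = -3.398955
R(2,1) = -3.093118 + (-3.093118 − (-2.581288))/3 = -3.263728
R(3,1) = -3.216182 + (-3.216182 − (-3.093118))/3 = -3.257203
R(2,2) = -3.263728 + (-3.263728 − (-3.398955))/15 = -3.254713
R(3,2) = -3.257203 + (-3.257203 − (-3.263728))/15 = -3.256768
R(3,3) = -3.256768 + (-3.256768 − (-3.254713))/63 = -3.256801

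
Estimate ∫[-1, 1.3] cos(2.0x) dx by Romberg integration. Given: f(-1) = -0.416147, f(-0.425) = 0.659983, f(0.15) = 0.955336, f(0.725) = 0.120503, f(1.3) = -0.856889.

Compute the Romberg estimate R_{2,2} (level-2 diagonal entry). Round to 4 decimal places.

0.7035

R_{0,0} (trapezoid, 1 panel, h=2.3000): -1.463991
R_{1,0} (trapezoid, 2 panels, h=1.1500): 0.366641
R_{2,0} (trapezoid, 4 panels, h=0.5750): 0.632100
R_{1,1} = 0.366641 + (0.366641 − (-1.463991))/3 = 0.976852
R_{2,1} = 0.632100 + (0.632100 − 0.366641)/3 = 0.720586
R_{2,2} = 0.720586 + (0.720586 − 0.976852)/15 = 0.703502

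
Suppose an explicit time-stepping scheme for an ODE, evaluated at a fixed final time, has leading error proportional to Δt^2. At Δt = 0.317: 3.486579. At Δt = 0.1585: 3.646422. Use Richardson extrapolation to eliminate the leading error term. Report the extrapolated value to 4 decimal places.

Extrapolated value = (4·A(Δt/2) − A(Δt)) / (4 − 1)
= (4·3.646422 − 3.486579) / 3
= 11.099109 / 3 = 3.699703

3.6997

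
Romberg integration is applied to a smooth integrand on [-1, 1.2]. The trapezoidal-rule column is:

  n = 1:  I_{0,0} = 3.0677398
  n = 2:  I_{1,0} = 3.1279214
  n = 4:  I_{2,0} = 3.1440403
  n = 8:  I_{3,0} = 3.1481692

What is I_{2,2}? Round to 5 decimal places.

Richardson extrapolation on the trapezoidal column (denominator 4−1=3):
I_{1,1} = 3.1279214 + (3.1279214 − 3.0677398)/3 = 3.1479819
I_{2,1} = 3.1440403 + (3.1440403 − 3.1279214)/3 = 3.1494133
I_{2,2} = 3.1494133 + (3.1494133 − 3.1479819)/15 = 3.1495087

3.14951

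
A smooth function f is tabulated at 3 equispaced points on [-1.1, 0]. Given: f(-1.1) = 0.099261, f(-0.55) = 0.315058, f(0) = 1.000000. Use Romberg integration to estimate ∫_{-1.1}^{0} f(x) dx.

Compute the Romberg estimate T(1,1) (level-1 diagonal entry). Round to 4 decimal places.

0.4326

T(0,0) (trapezoid, 1 panel, h=1.1000): 0.604594
T(1,0) (trapezoid, 2 panels, h=0.5500): 0.475579
T(1,1) = 0.475579 + (0.475579 − 0.604594)/3 = 0.432574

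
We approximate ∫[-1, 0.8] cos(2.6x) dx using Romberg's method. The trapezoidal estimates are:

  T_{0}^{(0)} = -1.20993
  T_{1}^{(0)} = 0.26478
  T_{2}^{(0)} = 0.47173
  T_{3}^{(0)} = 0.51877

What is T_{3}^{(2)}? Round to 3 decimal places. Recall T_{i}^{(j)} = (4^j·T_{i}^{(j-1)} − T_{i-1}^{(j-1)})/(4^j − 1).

0.534

Richardson extrapolation on the trapezoidal column (denominator 4−1=3):
T_{2}^{(1)} = 0.47173 + (0.47173 − 0.26478)/3 = 0.54071
T_{3}^{(1)} = 0.51877 + (0.51877 − 0.47173)/3 = 0.53445
T_{3}^{(2)} = (16·0.53445 − 0.54071) / 15 = 0.53403
(Column j=1 coincides with Simpson's rule on the same nodes.)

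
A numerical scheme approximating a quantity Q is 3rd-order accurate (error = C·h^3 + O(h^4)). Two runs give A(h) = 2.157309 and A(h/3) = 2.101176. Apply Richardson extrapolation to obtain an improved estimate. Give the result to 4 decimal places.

Extrapolated value = (27·A(h/3) − A(h)) / (27 − 1)
= (27·2.101176 − 2.157309) / 26
= 54.574443 / 26 = 2.099017

2.0990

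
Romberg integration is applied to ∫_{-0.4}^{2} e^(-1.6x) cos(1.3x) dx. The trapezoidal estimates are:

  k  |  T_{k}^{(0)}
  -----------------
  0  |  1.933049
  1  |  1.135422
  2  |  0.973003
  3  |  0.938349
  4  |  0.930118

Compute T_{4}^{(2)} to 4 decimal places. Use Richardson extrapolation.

0.9274

T_{3}^{(1)} = (4·0.938349 − 0.973003) / 3 = 0.926798
T_{4}^{(1)} = (4·0.930118 − 0.938349) / 3 = 0.927374
T_{4}^{(2)} = (16·0.927374 − 0.926798) / 15 = 0.927412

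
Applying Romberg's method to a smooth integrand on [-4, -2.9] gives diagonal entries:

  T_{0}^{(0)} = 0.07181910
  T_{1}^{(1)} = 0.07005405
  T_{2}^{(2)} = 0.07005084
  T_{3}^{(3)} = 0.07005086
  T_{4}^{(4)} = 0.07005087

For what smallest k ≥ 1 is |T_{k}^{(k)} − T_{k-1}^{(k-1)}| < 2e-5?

k = 2

|T_{1}^{(1)} − T_{0}^{(0)}| = 0.00176505 ≥ 2e-5
|T_{2}^{(2)} − T_{1}^{(1)}| = 0.00000321 < 2e-5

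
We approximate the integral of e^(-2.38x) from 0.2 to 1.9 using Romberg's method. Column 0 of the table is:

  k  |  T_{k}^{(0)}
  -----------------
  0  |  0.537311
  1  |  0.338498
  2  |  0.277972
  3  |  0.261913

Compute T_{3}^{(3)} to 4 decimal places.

0.2565

Richardson extrapolation on the trapezoidal column (denominator 4−1=3):
T_{1}^{(1)} = 0.338498 + (0.338498 − 0.537311)/3 = 0.272227
T_{2}^{(1)} = 0.277972 + (0.277972 − 0.338498)/3 = 0.257797
T_{3}^{(1)} = (4·0.261913 − 0.277972) / 3 = 0.256560
T_{2}^{(2)} = (16·0.257797 − 0.272227) / 15 = 0.256835
T_{3}^{(2)} = 0.256560 + (0.256560 − 0.257797)/15 = 0.256478
T_{3}^{(3)} = (64·0.256478 − 0.256835) / 63 = 0.256472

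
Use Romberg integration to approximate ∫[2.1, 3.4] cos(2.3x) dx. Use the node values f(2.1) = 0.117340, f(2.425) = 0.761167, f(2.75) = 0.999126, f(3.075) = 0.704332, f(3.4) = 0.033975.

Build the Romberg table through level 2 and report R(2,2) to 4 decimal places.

0.8659

R(0,0) (trapezoid, 1 panel, h=1.3000): 0.098355
R(1,0) (trapezoid, 2 panels, h=0.6500): 0.698609
R(2,0) (trapezoid, 4 panels, h=0.3250): 0.825592
R(1,1) = 0.698609 + (0.698609 − 0.098355)/3 = 0.898694
R(2,1) = 0.825592 + (0.825592 − 0.698609)/3 = 0.867920
R(2,2) = 0.867920 + (0.867920 − 0.898694)/15 = 0.865868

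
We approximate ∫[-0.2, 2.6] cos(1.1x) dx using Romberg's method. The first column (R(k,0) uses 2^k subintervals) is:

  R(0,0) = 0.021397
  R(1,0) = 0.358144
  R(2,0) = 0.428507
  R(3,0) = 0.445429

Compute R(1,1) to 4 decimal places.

0.4704

Richardson extrapolation on the trapezoidal column (denominator 4−1=3):
R(1,1) = 0.358144 + (0.358144 − 0.021397)/3 = 0.470393
(Column j=1 coincides with Simpson's rule on the same nodes.)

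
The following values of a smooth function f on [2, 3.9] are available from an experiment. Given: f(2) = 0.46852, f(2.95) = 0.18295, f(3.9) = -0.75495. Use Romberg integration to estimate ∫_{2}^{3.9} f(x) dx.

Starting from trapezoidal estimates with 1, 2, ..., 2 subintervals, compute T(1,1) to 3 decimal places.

T(0,0) (trapezoid, 1 panel, h=1.9000): -0.27211
T(1,0) (trapezoid, 2 panels, h=0.9500): 0.03775
T(1,1) = 0.03775 + (0.03775 − (-0.27211))/3 = 0.14104

0.141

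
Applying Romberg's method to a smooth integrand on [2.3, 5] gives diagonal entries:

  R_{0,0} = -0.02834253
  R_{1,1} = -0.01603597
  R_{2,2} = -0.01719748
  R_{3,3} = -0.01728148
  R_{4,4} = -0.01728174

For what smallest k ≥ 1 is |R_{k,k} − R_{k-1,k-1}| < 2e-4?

|R_{1,1} − R_{0,0}| = 0.01230656 ≥ 2e-4
|R_{2,2} − R_{1,1}| = 0.00116151 ≥ 2e-4
|R_{3,3} − R_{2,2}| = 0.00008400 < 2e-4

k = 3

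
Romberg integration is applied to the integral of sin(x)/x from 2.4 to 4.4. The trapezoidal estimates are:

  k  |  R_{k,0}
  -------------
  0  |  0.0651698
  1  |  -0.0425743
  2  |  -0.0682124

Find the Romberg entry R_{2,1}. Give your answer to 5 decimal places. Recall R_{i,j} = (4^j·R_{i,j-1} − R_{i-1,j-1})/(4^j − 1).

Richardson extrapolation on the trapezoidal column (denominator 4−1=3):
R_{2,1} = -0.0682124 + (-0.0682124 − (-0.0425743))/3 = -0.0767584

-0.07676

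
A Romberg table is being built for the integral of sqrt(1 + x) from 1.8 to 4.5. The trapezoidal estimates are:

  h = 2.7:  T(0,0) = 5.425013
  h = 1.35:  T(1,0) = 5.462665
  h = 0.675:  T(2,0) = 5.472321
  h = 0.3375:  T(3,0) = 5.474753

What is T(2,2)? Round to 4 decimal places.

Richardson extrapolation on the trapezoidal column (denominator 4−1=3):
T(1,1) = (4·5.462665 − 5.425013) / 3 = 5.475216
T(2,1) = (4·5.472321 − 5.462665) / 3 = 5.475540
T(2,2) = (16·5.475540 − 5.475216) / 15 = 5.475562

5.4756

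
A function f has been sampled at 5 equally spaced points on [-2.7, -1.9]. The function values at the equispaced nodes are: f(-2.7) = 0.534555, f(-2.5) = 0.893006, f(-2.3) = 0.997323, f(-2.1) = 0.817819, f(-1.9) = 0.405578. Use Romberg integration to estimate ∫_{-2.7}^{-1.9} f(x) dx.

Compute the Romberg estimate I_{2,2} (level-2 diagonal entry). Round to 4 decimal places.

I_{0,0} (trapezoid, 1 panel, h=0.8000): 0.376053
I_{1,0} (trapezoid, 2 panels, h=0.4000): 0.586956
I_{2,0} (trapezoid, 4 panels, h=0.2000): 0.635643
I_{1,1} = 0.586956 + (0.586956 − 0.376053)/3 = 0.657257
I_{2,1} = 0.635643 + (0.635643 − 0.586956)/3 = 0.651872
I_{2,2} = 0.651872 + (0.651872 − 0.657257)/15 = 0.651513

0.6515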